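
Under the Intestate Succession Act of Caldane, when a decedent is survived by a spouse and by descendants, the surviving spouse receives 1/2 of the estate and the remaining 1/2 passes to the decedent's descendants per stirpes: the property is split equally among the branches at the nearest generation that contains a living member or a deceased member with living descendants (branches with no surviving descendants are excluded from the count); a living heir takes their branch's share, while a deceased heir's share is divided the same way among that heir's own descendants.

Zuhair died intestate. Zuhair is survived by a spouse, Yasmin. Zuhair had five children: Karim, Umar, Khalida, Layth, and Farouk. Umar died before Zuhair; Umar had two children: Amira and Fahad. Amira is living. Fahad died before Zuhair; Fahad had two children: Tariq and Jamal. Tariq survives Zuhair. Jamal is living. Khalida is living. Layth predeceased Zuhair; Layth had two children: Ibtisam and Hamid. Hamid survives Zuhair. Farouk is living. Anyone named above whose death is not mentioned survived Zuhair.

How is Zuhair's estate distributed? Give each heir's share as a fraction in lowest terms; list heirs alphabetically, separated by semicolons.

Yasmin, as surviving spouse, takes 1/2.
The remaining 1/2 passes to Zuhair's descendants per stirpes.
The 1/2 is divided into 5 equal shares of 1/10 among Karim, Umar, Khalida, Layth, Farouk.
Karim is living and takes 1/10.
Umar predeceased; the 1/10 allotted to Umar's branch passes to Umar's issue by representation.
The 1/10 is divided into 2 equal shares of 1/20 among Amira, Fahad.
Amira is living and takes 1/20.
Fahad predeceased; the 1/20 allotted to Fahad's branch passes to Fahad's issue by representation.
The 1/20 is divided into 2 equal shares of 1/40 among Tariq, Jamal.
Tariq is living and takes 1/40.
Jamal is living and takes 1/40.
Khalida is living and takes 1/10.
Layth predeceased; the 1/10 allotted to Layth's branch passes to Layth's issue by representation.
The 1/10 is divided into 2 equal shares of 1/20 among Ibtisam, Hamid.
Ibtisam is living and takes 1/20.
Hamid is living and takes 1/20.
Farouk is living and takes 1/10.

Amira 1/20; Farouk 1/10; Hamid 1/20; Ibtisam 1/20; Jamal 1/40; Karim 1/10; Khalida 1/10; Tariq 1/40; Yasmin 1/2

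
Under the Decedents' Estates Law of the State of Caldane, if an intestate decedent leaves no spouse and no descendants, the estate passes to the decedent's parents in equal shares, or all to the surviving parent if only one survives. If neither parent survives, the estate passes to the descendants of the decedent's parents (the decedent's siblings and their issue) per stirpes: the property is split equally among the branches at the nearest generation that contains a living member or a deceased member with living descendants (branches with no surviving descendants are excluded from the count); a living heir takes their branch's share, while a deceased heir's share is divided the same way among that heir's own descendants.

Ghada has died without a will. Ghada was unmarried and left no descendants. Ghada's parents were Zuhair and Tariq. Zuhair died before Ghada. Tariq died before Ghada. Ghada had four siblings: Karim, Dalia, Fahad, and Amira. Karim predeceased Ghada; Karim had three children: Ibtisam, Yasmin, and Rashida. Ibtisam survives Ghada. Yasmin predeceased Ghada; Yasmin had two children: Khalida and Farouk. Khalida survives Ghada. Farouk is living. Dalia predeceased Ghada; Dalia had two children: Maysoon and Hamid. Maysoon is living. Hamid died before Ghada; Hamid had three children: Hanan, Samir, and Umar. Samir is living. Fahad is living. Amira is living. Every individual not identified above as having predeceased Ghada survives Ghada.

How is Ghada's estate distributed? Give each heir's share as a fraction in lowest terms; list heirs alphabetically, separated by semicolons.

Neither parent survives and there are no descendants, so the estate passes to Ghada's siblings and their issue per stirpes.
The estate is divided into 4 equal shares of 1/4 among Karim, Dalia, Fahad, Amira.
Karim predeceased; the 1/4 allotted to Karim's branch passes to Karim's issue by representation.
The 1/4 is divided into 3 equal shares of 1/12 among Ibtisam, Yasmin, Rashida.
Ibtisam is living and takes 1/12.
Yasmin predeceased; the 1/12 allotted to Yasmin's branch passes to Yasmin's issue by representation.
The 1/12 is divided into 2 equal shares of 1/24 among Khalida, Farouk.
Khalida is living and takes 1/24.
Farouk is living and takes 1/24.
Rashida is living and takes 1/12.
Dalia predeceased; the 1/4 allotted to Dalia's branch passes to Dalia's issue by representation.
The 1/4 is divided into 2 equal shares of 1/8 among Maysoon, Hamid.
Maysoon is living and takes 1/8.
Hamid predeceased; the 1/8 allotted to Hamid's branch passes to Hamid's issue by representation.
The 1/8 is divided into 3 equal shares of 1/24 among Hanan, Samir, Umar.
Hanan is living and takes 1/24.
Samir is living and takes 1/24.
Umar is living and takes 1/24.
Fahad is living and takes 1/4.
Amira is living and takes 1/4.

Amira 1/4; Fahad 1/4; Farouk 1/24; Hanan 1/24; Ibtisam 1/12; Khalida 1/24; Maysoon 1/8; Rashida 1/12; Samir 1/24; Umar 1/24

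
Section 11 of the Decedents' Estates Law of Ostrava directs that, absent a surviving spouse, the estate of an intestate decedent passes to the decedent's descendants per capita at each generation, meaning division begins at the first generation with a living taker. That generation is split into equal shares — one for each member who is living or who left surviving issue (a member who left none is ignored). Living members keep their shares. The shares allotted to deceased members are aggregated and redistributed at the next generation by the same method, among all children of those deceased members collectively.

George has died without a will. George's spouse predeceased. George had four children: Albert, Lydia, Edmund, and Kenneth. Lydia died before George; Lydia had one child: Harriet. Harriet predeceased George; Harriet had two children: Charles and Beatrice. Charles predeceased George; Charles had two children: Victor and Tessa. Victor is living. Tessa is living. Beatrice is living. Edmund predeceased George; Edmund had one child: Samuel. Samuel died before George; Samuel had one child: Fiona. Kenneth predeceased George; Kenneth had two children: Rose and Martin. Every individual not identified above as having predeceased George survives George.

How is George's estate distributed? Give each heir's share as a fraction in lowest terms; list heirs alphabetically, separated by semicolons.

Albert 1/4; Beatrice 1/8; Fiona 1/8; Martin 3/16; Rose 3/16; Tessa 1/16; Victor 1/16

There is no surviving spouse, so the entire estate passes to George's descendants per capita at each generation.
At generation 1 (Albert, Lydia, Edmund, Kenneth) there are 4 shares of (1)/4 = 1/4 each.
Living: Albert — each takes 1/4.
Deceased: Lydia, Edmund, and Kenneth. Their combined 3/4 is pooled and carried to generation 2.
At generation 2 (Harriet, Samuel, Rose, Martin) there are 4 shares of (3/4)/4 = 3/16 each.
Living: Rose and Martin — each takes 3/16.
Deceased: Harriet and Samuel. Their combined 3/8 is pooled and carried to generation 3.
At generation 3 (Charles, Beatrice, Fiona) there are 3 shares of (3/8)/3 = 1/8 each.
Living: Beatrice and Fiona — each takes 1/8.
Deceased: Charles. That 1/8 share is carried to generation 4.
At generation 4 (Victor, Tessa) there are 2 shares of (1/8)/2 = 1/16 each.
Living: Victor and Tessa — each takes 1/16.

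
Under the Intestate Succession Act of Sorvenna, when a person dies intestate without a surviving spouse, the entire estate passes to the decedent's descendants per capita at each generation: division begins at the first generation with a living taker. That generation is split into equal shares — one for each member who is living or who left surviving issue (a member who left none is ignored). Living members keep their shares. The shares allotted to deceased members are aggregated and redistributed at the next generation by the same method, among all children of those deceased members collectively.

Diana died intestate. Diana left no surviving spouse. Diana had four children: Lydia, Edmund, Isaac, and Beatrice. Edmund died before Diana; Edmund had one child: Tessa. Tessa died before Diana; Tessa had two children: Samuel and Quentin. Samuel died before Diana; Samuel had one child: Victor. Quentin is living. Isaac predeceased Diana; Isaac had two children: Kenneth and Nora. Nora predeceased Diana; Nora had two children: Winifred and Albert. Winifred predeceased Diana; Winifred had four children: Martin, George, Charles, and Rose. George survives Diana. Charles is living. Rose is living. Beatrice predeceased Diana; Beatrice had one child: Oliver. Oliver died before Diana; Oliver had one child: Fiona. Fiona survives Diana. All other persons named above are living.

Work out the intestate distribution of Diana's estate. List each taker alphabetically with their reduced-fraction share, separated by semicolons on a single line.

There is no surviving spouse, so the entire estate passes to Diana's descendants per capita at each generation.
At generation 1 (Lydia, Edmund, Isaac, Beatrice) there are 4 shares of (1)/4 = 1/4 each.
Living: Lydia — each takes 1/4.
Deceased: Edmund, Isaac, and Beatrice. Their combined 3/4 is pooled and carried to generation 2.
At generation 2 (Tessa, Kenneth, Nora, Oliver) there are 4 shares of (3/4)/4 = 3/16 each.
Living: Kenneth — each takes 3/16.
Deceased: Tessa, Nora, and Oliver. Their combined 9/16 is pooled and carried to generation 3.
At generation 3 (Samuel, Quentin, Winifred, Albert, Fiona) there are 5 shares of (9/16)/5 = 9/80 each.
Living: Quentin, Albert, and Fiona — each takes 9/80.
Deceased: Samuel and Winifred. Their combined 9/40 is pooled and carried to generation 4.
At generation 4 (Victor, Martin, George, Charles, Rose) there are 5 shares of (9/40)/5 = 9/200 each.
Living: Victor, Martin, George, Charles, and Rose — each takes 9/200.

Albert 9/80; Charles 9/200; Fiona 9/80; George 9/200; Kenneth 3/16; Lydia 1/4; Martin 9/200; Quentin 9/80; Rose 9/200; Victor 9/200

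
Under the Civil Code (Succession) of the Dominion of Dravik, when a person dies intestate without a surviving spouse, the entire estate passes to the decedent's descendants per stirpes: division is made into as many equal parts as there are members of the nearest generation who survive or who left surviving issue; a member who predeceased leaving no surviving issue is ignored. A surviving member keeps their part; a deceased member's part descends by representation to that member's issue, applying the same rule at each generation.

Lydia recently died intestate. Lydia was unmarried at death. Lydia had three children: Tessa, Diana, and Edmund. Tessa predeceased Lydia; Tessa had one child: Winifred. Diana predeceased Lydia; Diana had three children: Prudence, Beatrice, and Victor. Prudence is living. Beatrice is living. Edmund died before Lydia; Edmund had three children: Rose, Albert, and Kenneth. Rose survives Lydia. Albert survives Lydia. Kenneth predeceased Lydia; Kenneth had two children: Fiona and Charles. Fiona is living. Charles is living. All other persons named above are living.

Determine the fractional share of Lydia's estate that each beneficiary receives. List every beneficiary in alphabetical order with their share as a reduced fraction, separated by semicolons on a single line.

There is no surviving spouse, so the entire estate passes to Lydia's descendants per stirpes.
The estate is divided into 3 equal shares of 1/3 among Tessa, Diana, Edmund.
Tessa predeceased; the 1/3 allotted to Tessa's branch passes to Tessa's issue by representation.
Winifred is the sole taker at this level and receives the full 1/3.
Diana predeceased; the 1/3 allotted to Diana's branch passes to Diana's issue by representation.
The 1/3 is divided into 3 equal shares of 1/9 among Prudence, Beatrice, Victor.
Prudence is living and takes 1/9.
Beatrice is living and takes 1/9.
Victor is living and takes 1/9.
Edmund predeceased; the 1/3 allotted to Edmund's branch passes to Edmund's issue by representation.
The 1/3 is divided into 3 equal shares of 1/9 among Rose, Albert, Kenneth.
Rose is living and takes 1/9.
Albert is living and takes 1/9.
Kenneth predeceased; the 1/9 allotted to Kenneth's branch passes to Kenneth's issue by representation.
The 1/9 is divided into 2 equal shares of 1/18 among Fiona, Charles.
Fiona is living and takes 1/18.
Charles is living and takes 1/18.

Albert 1/9; Beatrice 1/9; Charles 1/18; Fiona 1/18; Prudence 1/9; Rose 1/9; Victor 1/9; Winifred 1/3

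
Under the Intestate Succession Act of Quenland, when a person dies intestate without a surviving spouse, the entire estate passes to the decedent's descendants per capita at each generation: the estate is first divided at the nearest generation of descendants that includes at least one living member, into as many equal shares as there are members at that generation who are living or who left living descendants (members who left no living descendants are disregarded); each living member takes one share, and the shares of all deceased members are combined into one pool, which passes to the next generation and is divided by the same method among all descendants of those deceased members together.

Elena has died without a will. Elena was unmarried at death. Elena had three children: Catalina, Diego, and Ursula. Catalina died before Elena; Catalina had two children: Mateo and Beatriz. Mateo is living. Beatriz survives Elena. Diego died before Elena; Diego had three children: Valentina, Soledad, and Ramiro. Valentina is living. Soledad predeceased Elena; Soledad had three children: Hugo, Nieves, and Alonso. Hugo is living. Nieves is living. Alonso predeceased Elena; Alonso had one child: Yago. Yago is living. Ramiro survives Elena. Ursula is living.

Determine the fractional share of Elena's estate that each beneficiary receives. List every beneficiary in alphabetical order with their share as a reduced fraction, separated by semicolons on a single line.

Beatriz 2/15; Hugo 2/45; Mateo 2/15; Nieves 2/45; Ramiro 2/15; Ursula 1/3; Valentina 2/15; Yago 2/45

There is no surviving spouse, so the entire estate passes to Elena's descendants per capita at each generation.
At generation 1 (Catalina, Diego, Ursula) there are 3 shares of (1)/3 = 1/3 each.
Living: Ursula — each takes 1/3.
Deceased: Catalina and Diego. Their combined 2/3 is pooled and carried to generation 2.
At generation 2 (Mateo, Beatriz, Valentina, Soledad, Ramiro) there are 5 shares of (2/3)/5 = 2/15 each.
Living: Mateo, Beatriz, Valentina, and Ramiro — each takes 2/15.
Deceased: Soledad. That 2/15 share is carried to generation 3.
At generation 3 (Hugo, Nieves, Alonso) there are 3 shares of (2/15)/3 = 2/45 each.
Living: Hugo and Nieves — each takes 2/45.
Deceased: Alonso. That 2/45 share is carried to generation 4.
At generation 4 (Yago) there are 1 shares of (2/45)/1 = 2/45 each.
Living: Yago — each takes 2/45.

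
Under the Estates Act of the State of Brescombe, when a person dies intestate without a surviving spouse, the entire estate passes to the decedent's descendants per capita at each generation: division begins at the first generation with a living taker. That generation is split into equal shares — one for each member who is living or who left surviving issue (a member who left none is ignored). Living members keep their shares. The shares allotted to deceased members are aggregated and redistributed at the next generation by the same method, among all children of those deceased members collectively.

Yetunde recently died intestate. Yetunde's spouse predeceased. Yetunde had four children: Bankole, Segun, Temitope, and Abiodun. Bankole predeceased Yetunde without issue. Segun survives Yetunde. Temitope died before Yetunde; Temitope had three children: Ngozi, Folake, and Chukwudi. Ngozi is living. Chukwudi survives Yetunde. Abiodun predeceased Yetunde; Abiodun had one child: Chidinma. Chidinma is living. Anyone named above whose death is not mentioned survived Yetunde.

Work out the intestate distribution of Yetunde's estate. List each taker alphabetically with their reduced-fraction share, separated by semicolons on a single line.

There is no surviving spouse, so the entire estate passes to Yetunde's descendants per capita at each generation.
At generation 1 (Segun, Temitope, Abiodun) there are 3 shares of (1)/3 = 1/3 each.
Living: Segun — each takes 1/3.
Deceased: Temitope and Abiodun. Their combined 2/3 is pooled and carried to generation 2.
At generation 2 (Ngozi, Folake, Chukwudi, Chidinma) there are 4 shares of (2/3)/4 = 1/6 each.
Living: Ngozi, Folake, Chukwudi, and Chidinma — each takes 1/6.

Chidinma 1/6; Chukwudi 1/6; Folake 1/6; Ngozi 1/6; Segun 1/3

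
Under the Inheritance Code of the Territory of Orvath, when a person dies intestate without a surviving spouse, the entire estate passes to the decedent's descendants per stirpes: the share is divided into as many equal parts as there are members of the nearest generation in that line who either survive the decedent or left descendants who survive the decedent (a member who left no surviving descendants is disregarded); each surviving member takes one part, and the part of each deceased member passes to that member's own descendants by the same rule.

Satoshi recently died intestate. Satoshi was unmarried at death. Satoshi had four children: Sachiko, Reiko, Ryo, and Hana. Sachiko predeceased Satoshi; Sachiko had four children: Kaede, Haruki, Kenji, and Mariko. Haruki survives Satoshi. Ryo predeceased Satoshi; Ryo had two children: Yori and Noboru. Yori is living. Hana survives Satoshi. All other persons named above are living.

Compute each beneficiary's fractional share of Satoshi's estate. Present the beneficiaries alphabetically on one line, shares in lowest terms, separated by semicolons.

Hana 1/4; Haruki 1/16; Kaede 1/16; Kenji 1/16; Mariko 1/16; Noboru 1/8; Reiko 1/4; Yori 1/8

There is no surviving spouse, so the entire estate passes to Satoshi's descendants per stirpes.
The estate is divided into 4 equal shares of 1/4 among Sachiko, Reiko, Ryo, Hana.
Sachiko predeceased; the 1/4 allotted to Sachiko's branch passes to Sachiko's issue by representation.
The 1/4 is divided into 4 equal shares of 1/16 among Kaede, Haruki, Kenji, Mariko.
Kaede is living and takes 1/16.
Haruki is living and takes 1/16.
Kenji is living and takes 1/16.
Mariko is living and takes 1/16.
Reiko is living and takes 1/4.
Ryo predeceased; the 1/4 allotted to Ryo's branch passes to Ryo's issue by representation.
The 1/4 is divided into 2 equal shares of 1/8 among Yori, Noboru.
Yori is living and takes 1/8.
Noboru is living and takes 1/8.
Hana is living and takes 1/4.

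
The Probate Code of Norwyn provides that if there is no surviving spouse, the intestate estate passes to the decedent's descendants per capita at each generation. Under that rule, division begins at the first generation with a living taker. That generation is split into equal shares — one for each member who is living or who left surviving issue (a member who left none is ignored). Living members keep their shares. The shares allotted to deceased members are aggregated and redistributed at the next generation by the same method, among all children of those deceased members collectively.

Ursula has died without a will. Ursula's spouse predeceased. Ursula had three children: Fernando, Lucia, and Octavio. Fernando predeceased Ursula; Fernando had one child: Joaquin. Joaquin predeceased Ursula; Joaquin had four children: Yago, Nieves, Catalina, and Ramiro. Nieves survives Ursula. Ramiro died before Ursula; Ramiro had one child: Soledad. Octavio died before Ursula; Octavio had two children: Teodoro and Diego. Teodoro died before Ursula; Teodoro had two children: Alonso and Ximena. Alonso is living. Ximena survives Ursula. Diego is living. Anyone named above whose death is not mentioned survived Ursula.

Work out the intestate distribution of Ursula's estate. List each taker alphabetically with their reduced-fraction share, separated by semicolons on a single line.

Alonso 2/27; Catalina 2/27; Diego 2/9; Lucia 1/3; Nieves 2/27; Soledad 2/27; Ximena 2/27; Yago 2/27

There is no surviving spouse, so the entire estate passes to Ursula's descendants per capita at each generation.
At generation 1 (Fernando, Lucia, Octavio) there are 3 shares of (1)/3 = 1/3 each.
Living: Lucia — each takes 1/3.
Deceased: Fernando and Octavio. Their combined 2/3 is pooled and carried to generation 2.
At generation 2 (Joaquin, Teodoro, Diego) there are 3 shares of (2/3)/3 = 2/9 each.
Living: Diego — each takes 2/9.
Deceased: Joaquin and Teodoro. Their combined 4/9 is pooled and carried to generation 3.
At generation 3 (Yago, Nieves, Catalina, Ramiro, Alonso, Ximena) there are 6 shares of (4/9)/6 = 2/27 each.
Living: Yago, Nieves, Catalina, Alonso, and Ximena — each takes 2/27.
Deceased: Ramiro. That 2/27 share is carried to generation 4.
At generation 4 (Soledad) there are 1 shares of (2/27)/1 = 2/27 each.
Living: Soledad — each takes 2/27.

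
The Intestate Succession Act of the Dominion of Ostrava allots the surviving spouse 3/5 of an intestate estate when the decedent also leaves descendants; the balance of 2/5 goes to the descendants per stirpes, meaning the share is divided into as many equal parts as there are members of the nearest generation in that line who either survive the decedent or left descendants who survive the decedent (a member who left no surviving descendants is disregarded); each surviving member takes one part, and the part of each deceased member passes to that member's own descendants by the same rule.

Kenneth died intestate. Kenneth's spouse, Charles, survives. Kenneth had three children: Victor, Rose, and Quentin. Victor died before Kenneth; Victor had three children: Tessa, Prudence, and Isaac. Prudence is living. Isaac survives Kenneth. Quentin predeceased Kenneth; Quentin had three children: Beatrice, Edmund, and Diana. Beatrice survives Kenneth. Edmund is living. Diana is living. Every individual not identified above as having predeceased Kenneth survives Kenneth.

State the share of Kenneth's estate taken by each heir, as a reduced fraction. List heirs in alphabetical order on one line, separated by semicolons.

Charles, as surviving spouse, takes 3/5.
The remaining 2/5 passes to Kenneth's descendants per stirpes.
The 2/5 is divided into 3 equal shares of 2/15 among Victor, Rose, Quentin.
Victor predeceased; the 2/15 allotted to Victor's branch passes to Victor's issue by representation.
The 2/15 is divided into 3 equal shares of 2/45 among Tessa, Prudence, Isaac.
Tessa is living and takes 2/45.
Prudence is living and takes 2/45.
Isaac is living and takes 2/45.
Rose is living and takes 2/15.
Quentin predeceased; the 2/15 allotted to Quentin's branch passes to Quentin's issue by representation.
The 2/15 is divided into 3 equal shares of 2/45 among Beatrice, Edmund, Diana.
Beatrice is living and takes 2/45.
Edmund is living and takes 2/45.
Diana is living and takes 2/45.

Beatrice 2/45; Charles 3/5; Diana 2/45; Edmund 2/45; Isaac 2/45; Prudence 2/45; Rose 2/15; Tessa 2/45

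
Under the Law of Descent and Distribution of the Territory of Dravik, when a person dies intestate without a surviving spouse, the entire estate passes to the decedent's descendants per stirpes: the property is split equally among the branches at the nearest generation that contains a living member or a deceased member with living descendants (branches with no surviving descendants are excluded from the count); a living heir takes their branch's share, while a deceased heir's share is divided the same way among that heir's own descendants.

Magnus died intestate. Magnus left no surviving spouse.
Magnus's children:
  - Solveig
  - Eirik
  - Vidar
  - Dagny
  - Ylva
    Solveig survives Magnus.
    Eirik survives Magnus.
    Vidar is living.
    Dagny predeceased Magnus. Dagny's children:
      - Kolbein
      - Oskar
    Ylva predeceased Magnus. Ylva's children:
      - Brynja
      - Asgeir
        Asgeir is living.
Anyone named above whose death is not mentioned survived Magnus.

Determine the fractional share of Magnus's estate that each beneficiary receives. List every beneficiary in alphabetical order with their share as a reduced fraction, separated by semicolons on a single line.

There is no surviving spouse, so the entire estate passes to Magnus's descendants per stirpes.
The estate is divided into 5 equal shares of 1/5 among Solveig, Eirik, Vidar, Dagny, Ylva.
Solveig is living and takes 1/5.
Eirik is living and takes 1/5.
Vidar is living and takes 1/5.
Dagny predeceased; the 1/5 allotted to Dagny's branch passes to Dagny's issue by representation.
The 1/5 is divided into 2 equal shares of 1/10 among Kolbein, Oskar.
Kolbein is living and takes 1/10.
Oskar is living and takes 1/10.
Ylva predeceased; the 1/5 allotted to Ylva's branch passes to Ylva's issue by representation.
The 1/5 is divided into 2 equal shares of 1/10 among Brynja, Asgeir.
Brynja is living and takes 1/10.
Asgeir is living and takes 1/10.

Asgeir 1/10; Brynja 1/10; Eirik 1/5; Kolbein 1/10; Oskar 1/10; Solveig 1/5; Vidar 1/5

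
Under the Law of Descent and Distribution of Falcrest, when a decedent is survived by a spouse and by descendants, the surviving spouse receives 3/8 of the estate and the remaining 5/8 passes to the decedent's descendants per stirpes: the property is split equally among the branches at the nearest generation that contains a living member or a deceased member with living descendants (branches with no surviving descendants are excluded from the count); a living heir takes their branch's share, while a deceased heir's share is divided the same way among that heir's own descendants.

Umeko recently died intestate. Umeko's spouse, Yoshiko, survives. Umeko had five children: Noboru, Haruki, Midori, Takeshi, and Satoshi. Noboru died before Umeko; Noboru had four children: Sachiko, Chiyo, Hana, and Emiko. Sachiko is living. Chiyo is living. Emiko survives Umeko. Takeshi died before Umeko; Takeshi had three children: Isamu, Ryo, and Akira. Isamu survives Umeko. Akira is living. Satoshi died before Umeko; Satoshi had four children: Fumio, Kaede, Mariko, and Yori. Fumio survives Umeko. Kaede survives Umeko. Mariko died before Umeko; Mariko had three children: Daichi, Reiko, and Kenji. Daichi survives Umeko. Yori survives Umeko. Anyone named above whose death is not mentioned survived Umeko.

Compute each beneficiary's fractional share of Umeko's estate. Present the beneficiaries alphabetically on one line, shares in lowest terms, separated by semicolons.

Yoshiko, as surviving spouse, takes 3/8.
The remaining 5/8 passes to Umeko's descendants per stirpes.
The 5/8 is divided into 5 equal shares of 1/8 among Noboru, Haruki, Midori, Takeshi, Satoshi.
Noboru predeceased; the 1/8 allotted to Noboru's branch passes to Noboru's issue by representation.
The 1/8 is divided into 4 equal shares of 1/32 among Sachiko, Chiyo, Hana, Emiko.
Sachiko is living and takes 1/32.
Chiyo is living and takes 1/32.
Hana is living and takes 1/32.
Emiko is living and takes 1/32.
Haruki is living and takes 1/8.
Midori is living and takes 1/8.
Takeshi predeceased; the 1/8 allotted to Takeshi's branch passes to Takeshi's issue by representation.
The 1/8 is divided into 3 equal shares of 1/24 among Isamu, Ryo, Akira.
Isamu is living and takes 1/24.
Ryo is living and takes 1/24.
Akira is living and takes 1/24.
Satoshi predeceased; the 1/8 allotted to Satoshi's branch passes to Satoshi's issue by representation.
The 1/8 is divided into 4 equal shares of 1/32 among Fumio, Kaede, Mariko, Yori.
Fumio is living and takes 1/32.
Kaede is living and takes 1/32.
Mariko predeceased; the 1/32 allotted to Mariko's branch passes to Mariko's issue by representation.
The 1/32 is divided into 3 equal shares of 1/96 among Daichi, Reiko, Kenji.
Daichi is living and takes 1/96.
Reiko is living and takes 1/96.
Kenji is living and takes 1/96.
Yori is living and takes 1/32.

Akira 1/24; Chiyo 1/32; Daichi 1/96; Emiko 1/32; Fumio 1/32; Hana 1/32; Haruki 1/8; Isamu 1/24; Kaede 1/32; Kenji 1/96; Midori 1/8; Reiko 1/96; Ryo 1/24; Sachiko 1/32; Yori 1/32; Yoshiko 3/8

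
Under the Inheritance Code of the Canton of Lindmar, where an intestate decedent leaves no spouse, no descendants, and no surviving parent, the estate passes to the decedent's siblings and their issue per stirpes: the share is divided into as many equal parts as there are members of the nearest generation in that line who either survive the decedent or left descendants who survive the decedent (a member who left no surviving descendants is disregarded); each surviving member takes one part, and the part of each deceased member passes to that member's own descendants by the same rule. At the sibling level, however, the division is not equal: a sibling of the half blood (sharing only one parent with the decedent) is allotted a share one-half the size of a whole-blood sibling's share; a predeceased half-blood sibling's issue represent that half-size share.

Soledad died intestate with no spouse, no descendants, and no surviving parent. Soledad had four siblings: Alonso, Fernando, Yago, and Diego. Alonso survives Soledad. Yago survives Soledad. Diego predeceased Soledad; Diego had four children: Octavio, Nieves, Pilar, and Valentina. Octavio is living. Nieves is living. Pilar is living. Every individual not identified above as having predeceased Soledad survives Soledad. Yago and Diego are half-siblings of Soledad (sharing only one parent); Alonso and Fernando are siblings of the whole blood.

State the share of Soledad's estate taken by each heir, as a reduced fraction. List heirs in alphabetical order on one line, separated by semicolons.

Alonso 1/3; Fernando 1/3; Nieves 1/24; Octavio 1/24; Pilar 1/24; Valentina 1/24; Yago 1/6

No spouse, descendants, or parent survives, so the estate passes to Soledad's siblings per stirpes.
Half-blood siblings count for one-half the weight of whole-blood siblings at the initial division.
Dividing 1 in proportion to weights (total weight 3): Alonso (weight 1) → 1/3; Fernando (weight 1) → 1/3; Yago (weight 1/2) → 1/6; Diego (weight 1/2) → 1/6.
Alonso is living and takes 1/3.
Fernando is living and takes 1/3.
Yago is living and takes 1/6.
Diego predeceased; the 1/6 allotted to Diego's branch passes to Diego's issue by representation.
The 1/6 is divided into 4 equal shares of 1/24 among Octavio, Nieves, Pilar, Valentina.
Octavio is living and takes 1/24.
Nieves is living and takes 1/24.
Pilar is living and takes 1/24.
Valentina is living and takes 1/24.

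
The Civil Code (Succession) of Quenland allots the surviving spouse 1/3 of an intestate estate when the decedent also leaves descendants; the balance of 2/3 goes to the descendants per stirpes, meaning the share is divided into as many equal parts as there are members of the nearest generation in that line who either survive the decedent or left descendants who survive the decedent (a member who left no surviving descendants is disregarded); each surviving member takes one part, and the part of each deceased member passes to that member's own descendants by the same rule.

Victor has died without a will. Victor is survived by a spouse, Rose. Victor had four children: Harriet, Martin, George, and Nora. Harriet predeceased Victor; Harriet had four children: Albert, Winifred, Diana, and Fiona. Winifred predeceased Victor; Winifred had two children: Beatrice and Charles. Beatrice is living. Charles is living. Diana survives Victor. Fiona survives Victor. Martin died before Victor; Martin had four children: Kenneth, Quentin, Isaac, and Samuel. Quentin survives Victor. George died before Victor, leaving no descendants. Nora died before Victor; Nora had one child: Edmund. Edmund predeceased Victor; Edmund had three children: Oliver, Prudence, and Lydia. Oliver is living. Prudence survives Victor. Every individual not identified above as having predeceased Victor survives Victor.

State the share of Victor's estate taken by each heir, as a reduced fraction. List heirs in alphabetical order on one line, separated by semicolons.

Rose, as surviving spouse, takes 1/3.
The remaining 2/3 passes to Victor's descendants per stirpes.
George left no surviving issue, so that branch lapses and is disregarded.
The 2/3 is divided into 3 equal shares of 2/9 among Harriet, Martin, Nora.
Harriet predeceased; the 2/9 allotted to Harriet's branch passes to Harriet's issue by representation.
The 2/9 is divided into 4 equal shares of 1/18 among Albert, Winifred, Diana, Fiona.
Albert is living and takes 1/18.
Winifred predeceased; the 1/18 allotted to Winifred's branch passes to Winifred's issue by representation.
The 1/18 is divided into 2 equal shares of 1/36 among Beatrice, Charles.
Beatrice is living and takes 1/36.
Charles is living and takes 1/36.
Diana is living and takes 1/18.
Fiona is living and takes 1/18.
Martin predeceased; the 2/9 allotted to Martin's branch passes to Martin's issue by representation.
The 2/9 is divided into 4 equal shares of 1/18 among Kenneth, Quentin, Isaac, Samuel.
Kenneth is living and takes 1/18.
Quentin is living and takes 1/18.
Isaac is living and takes 1/18.
Samuel is living and takes 1/18.
Nora predeceased; the 2/9 allotted to Nora's branch passes to Nora's issue by representation.
Edmund's line is the sole branch at this level, so the full 2/9 passes to Edmund's issue by representation.
The 2/9 is divided into 3 equal shares of 2/27 among Oliver, Prudence, Lydia.
Oliver is living and takes 2/27.
Prudence is living and takes 2/27.
Lydia is living and takes 2/27.

Albert 1/18; Beatrice 1/36; Charles 1/36; Diana 1/18; Fiona 1/18; Isaac 1/18; Kenneth 1/18; Lydia 2/27; Oliver 2/27; Prudence 2/27; Quentin 1/18; Rose 1/3; Samuel 1/18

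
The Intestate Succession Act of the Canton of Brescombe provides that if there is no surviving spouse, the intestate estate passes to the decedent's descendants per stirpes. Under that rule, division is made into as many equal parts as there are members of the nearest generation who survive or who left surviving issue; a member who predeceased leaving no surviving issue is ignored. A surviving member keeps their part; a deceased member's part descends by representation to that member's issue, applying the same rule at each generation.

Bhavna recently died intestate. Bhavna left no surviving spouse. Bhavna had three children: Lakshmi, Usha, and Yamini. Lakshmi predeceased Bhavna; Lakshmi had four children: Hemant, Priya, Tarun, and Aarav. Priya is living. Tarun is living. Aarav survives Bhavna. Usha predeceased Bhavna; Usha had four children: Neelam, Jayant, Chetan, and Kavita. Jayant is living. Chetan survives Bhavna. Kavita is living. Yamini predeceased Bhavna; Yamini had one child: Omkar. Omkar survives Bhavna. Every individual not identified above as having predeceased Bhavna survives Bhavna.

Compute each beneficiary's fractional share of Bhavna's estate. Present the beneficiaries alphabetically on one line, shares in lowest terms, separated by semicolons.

Aarav 1/12; Chetan 1/12; Hemant 1/12; Jayant 1/12; Kavita 1/12; Neelam 1/12; Omkar 1/3; Priya 1/12; Tarun 1/12

There is no surviving spouse, so the entire estate passes to Bhavna's descendants per stirpes.
The estate is divided into 3 equal shares of 1/3 among Lakshmi, Usha, Yamini.
Lakshmi predeceased; the 1/3 allotted to Lakshmi's branch passes to Lakshmi's issue by representation.
The 1/3 is divided into 4 equal shares of 1/12 among Hemant, Priya, Tarun, Aarav.
Hemant is living and takes 1/12.
Priya is living and takes 1/12.
Tarun is living and takes 1/12.
Aarav is living and takes 1/12.
Usha predeceased; the 1/3 allotted to Usha's branch passes to Usha's issue by representation.
The 1/3 is divided into 4 equal shares of 1/12 among Neelam, Jayant, Chetan, Kavita.
Neelam is living and takes 1/12.
Jayant is living and takes 1/12.
Chetan is living and takes 1/12.
Kavita is living and takes 1/12.
Yamini predeceased; the 1/3 allotted to Yamini's branch passes to Yamini's issue by representation.
Omkar is the sole taker at this level and receives the full 1/3.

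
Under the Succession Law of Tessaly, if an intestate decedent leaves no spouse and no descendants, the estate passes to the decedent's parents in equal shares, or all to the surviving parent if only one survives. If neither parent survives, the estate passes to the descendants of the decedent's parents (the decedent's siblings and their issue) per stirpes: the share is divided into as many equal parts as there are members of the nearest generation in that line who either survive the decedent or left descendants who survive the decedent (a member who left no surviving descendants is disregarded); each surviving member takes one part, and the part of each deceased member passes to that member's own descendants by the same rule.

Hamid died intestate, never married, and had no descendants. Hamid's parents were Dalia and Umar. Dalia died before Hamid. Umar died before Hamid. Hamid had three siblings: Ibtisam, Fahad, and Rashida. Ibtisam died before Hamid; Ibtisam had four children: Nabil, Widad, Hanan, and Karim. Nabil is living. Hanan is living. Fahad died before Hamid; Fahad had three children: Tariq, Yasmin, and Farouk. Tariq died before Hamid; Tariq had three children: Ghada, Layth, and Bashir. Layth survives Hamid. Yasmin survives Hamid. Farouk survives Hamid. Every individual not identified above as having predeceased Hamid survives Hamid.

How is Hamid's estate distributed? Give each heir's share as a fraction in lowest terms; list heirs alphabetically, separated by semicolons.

Neither parent survives and there are no descendants, so the estate passes to Hamid's siblings and their issue per stirpes.
The estate is divided into 3 equal shares of 1/3 among Ibtisam, Fahad, Rashida.
Ibtisam predeceased; the 1/3 allotted to Ibtisam's branch passes to Ibtisam's issue by representation.
The 1/3 is divided into 4 equal shares of 1/12 among Nabil, Widad, Hanan, Karim.
Nabil is living and takes 1/12.
Widad is living and takes 1/12.
Hanan is living and takes 1/12.
Karim is living and takes 1/12.
Fahad predeceased; the 1/3 allotted to Fahad's branch passes to Fahad's issue by representation.
The 1/3 is divided into 3 equal shares of 1/9 among Tariq, Yasmin, Farouk.
Tariq predeceased; the 1/9 allotted to Tariq's branch passes to Tariq's issue by representation.
The 1/9 is divided into 3 equal shares of 1/27 among Ghada, Layth, Bashir.
Ghada is living and takes 1/27.
Layth is living and takes 1/27.
Bashir is living and takes 1/27.
Yasmin is living and takes 1/9.
Farouk is living and takes 1/9.
Rashida is living and takes 1/3.

Bashir 1/27; Farouk 1/9; Ghada 1/27; Hanan 1/12; Karim 1/12; Layth 1/27; Nabil 1/12; Rashida 1/3; Widad 1/12; Yasmin 1/9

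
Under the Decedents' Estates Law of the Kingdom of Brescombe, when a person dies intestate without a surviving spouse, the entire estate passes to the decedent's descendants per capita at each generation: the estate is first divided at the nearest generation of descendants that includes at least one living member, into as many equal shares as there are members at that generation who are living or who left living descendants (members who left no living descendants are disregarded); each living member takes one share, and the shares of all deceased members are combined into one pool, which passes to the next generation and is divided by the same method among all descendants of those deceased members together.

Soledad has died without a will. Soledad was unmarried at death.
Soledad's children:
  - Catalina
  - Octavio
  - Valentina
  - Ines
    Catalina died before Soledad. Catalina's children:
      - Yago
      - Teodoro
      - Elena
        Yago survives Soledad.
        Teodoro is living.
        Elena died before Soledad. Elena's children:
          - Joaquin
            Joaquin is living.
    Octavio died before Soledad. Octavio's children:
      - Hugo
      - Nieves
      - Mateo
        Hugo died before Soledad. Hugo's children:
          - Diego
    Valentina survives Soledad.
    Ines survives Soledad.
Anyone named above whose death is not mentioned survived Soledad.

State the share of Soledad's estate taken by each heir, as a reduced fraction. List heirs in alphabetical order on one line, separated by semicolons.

There is no surviving spouse, so the entire estate passes to Soledad's descendants per capita at each generation.
At generation 1 (Catalina, Octavio, Valentina, Ines) there are 4 shares of (1)/4 = 1/4 each.
Living: Valentina and Ines — each takes 1/4.
Deceased: Catalina and Octavio. Their combined 1/2 is pooled and carried to generation 2.
At generation 2 (Yago, Teodoro, Elena, Hugo, Nieves, Mateo) there are 6 shares of (1/2)/6 = 1/12 each.
Living: Yago, Teodoro, Nieves, and Mateo — each takes 1/12.
Deceased: Elena and Hugo. Their combined 1/6 is pooled and carried to generation 3.
At generation 3 (Joaquin, Diego) there are 2 shares of (1/6)/2 = 1/12 each.
Living: Joaquin and Diego — each takes 1/12.

Diego 1/12; Ines 1/4; Joaquin 1/12; Mateo 1/12; Nieves 1/12; Teodoro 1/12; Valentina 1/4; Yago 1/12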